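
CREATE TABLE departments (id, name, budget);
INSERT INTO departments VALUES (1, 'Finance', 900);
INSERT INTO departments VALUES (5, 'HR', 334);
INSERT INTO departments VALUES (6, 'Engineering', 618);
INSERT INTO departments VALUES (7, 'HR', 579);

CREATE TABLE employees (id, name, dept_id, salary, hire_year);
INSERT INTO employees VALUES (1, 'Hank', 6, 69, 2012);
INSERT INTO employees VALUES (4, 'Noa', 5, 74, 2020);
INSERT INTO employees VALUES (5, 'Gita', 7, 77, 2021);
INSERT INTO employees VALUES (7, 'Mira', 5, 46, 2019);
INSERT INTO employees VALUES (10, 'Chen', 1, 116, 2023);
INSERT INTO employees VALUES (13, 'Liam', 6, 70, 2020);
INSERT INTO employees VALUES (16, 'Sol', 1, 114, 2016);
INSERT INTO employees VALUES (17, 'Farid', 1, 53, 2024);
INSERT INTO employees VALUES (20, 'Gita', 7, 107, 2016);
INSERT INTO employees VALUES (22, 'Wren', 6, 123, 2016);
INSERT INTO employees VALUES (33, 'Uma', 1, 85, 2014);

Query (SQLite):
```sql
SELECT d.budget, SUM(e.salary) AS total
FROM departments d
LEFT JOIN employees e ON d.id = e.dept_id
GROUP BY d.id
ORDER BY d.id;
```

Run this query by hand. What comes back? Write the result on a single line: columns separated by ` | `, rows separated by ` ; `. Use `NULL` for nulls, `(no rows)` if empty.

LEFT JOIN keeps every departments row; unmatched ones get NULL for employees columns.
Group by departments.id and compute SUM(e.salary). SUM over an all-NULL group is NULL.
  1: ids {10, 16, 17, 33} → SUM(e.salary)=368
  5: ids {4, 7} → SUM(e.salary)=120
  6: ids {1, 13, 22} → SUM(e.salary)=262
  7: ids {5, 20} → SUM(e.salary)=184

900 | 368 ; 334 | 120 ; 618 | 262 ; 579 | 184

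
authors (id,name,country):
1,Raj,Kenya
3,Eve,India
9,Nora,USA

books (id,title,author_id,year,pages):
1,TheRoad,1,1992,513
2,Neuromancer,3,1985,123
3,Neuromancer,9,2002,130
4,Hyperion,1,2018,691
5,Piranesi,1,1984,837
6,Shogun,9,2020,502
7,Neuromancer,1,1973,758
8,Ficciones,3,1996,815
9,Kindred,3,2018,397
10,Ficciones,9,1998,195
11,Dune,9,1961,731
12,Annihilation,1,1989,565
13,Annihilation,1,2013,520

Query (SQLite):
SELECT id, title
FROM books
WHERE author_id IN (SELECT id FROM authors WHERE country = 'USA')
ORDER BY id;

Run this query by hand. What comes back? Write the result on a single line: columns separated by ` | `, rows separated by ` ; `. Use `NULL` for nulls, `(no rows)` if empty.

Inner query: authors.id where country = 'USA'.
Outer: keep books rows whose author_id is in that set.
Inner query → {9}

3 | Neuromancer ; 6 | Shogun ; 10 | Ficciones ; 11 | Dune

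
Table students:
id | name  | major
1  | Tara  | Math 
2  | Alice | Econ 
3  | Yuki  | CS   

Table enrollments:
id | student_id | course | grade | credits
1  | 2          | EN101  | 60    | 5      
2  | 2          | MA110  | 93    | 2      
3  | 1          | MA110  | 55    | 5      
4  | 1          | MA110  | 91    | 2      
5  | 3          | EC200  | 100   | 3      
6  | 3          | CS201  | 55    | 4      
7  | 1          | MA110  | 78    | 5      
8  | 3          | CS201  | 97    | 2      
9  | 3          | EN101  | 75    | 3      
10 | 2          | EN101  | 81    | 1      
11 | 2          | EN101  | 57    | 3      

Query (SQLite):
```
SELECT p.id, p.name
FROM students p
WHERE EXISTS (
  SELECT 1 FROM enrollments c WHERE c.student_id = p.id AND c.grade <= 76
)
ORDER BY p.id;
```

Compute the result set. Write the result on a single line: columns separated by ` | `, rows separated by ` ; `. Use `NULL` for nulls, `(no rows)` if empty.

For each students row, check whether any enrollments with matching student_id has grade <= 76.
Keep rows where that is true.

1 | Tara ; 2 | Alice ; 3 | Yuki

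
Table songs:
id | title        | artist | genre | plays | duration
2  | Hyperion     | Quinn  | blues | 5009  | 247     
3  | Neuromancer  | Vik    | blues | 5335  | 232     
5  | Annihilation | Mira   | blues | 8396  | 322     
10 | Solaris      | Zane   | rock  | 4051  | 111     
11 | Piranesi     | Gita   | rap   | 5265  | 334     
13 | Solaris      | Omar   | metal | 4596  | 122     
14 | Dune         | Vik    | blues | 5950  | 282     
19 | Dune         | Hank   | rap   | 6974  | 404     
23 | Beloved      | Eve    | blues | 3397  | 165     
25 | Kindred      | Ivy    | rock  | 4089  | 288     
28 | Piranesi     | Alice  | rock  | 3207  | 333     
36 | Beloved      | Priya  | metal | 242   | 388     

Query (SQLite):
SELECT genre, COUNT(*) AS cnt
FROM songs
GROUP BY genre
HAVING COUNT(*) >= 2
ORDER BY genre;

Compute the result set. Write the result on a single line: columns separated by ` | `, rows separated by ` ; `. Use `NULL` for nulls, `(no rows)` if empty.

Partition songs by genre; compute COUNT(*) within each group.
HAVING: keep groups with count ≥ 2.
  blues: ids {2, 3, 5, 14, 23} → COUNT(*)=5
  metal: ids {13, 36} → COUNT(*)=2
  rap: ids {11, 19} → COUNT(*)=2
  rock: ids {10, 25, 28} → COUNT(*)=3

blues | 5 ; metal | 2 ; rap | 2 ; rock | 3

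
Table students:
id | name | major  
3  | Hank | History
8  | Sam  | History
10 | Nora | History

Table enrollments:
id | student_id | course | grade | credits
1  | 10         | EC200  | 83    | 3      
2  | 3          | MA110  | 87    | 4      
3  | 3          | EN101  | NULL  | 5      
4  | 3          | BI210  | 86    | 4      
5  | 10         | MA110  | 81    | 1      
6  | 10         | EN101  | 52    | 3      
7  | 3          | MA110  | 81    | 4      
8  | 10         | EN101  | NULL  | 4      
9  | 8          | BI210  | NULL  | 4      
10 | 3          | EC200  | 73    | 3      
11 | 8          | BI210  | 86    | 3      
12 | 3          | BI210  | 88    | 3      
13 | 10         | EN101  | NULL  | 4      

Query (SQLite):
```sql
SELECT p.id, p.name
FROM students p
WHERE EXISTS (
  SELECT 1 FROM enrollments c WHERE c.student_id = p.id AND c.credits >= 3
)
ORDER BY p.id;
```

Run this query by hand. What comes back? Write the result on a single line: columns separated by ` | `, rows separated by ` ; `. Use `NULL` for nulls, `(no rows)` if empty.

3 | Hank ; 8 | Sam ; 10 | Nora

For each students row, check whether any enrollments with matching student_id has credits >= 3.
Keep rows where that is true.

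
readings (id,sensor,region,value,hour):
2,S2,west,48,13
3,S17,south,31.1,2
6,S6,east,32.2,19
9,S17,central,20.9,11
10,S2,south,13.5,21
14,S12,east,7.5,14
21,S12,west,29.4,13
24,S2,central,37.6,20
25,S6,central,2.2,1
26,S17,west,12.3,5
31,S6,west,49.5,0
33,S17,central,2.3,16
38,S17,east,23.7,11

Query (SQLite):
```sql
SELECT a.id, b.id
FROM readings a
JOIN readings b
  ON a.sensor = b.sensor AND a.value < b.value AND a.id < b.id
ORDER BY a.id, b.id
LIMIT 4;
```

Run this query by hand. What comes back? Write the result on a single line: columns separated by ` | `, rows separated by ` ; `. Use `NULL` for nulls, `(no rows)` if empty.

Pairs (a,b) with same sensor, a.value < b.value, a.id < b.id.
sensor groups: S12:{14,21} S17:{3,9,26,33,38} S2:{2,10,24} S6:{6,25,31}
Ordered by (a.id, b.id); first 4.

6 | 31 ; 9 | 38 ; 10 | 24 ; 14 | 21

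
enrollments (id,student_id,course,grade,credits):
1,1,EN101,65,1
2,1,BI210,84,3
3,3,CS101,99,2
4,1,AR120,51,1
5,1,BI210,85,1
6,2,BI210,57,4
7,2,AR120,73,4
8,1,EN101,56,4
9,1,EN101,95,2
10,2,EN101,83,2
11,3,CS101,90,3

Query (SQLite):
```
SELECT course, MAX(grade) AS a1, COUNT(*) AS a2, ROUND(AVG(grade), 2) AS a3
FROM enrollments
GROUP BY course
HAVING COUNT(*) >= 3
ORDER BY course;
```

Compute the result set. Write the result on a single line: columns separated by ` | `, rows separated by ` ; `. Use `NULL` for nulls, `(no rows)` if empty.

BI210 | 85 | 3 | 75.33 ; EN101 | 95 | 4 | 74.75

Group enrollments by course.
Per group compute: MAX(grade), COUNT(*), ROUND(AVG(grade), 2).
HAVING: drop groups with fewer than 3 rows.
  AR120: ids {4, 7} → MAX(grade)=73, COUNT(*)=2, ROUND(AVG(grade), 2)=62
  BI210: ids {2, 5, 6} → MAX(grade)=85, COUNT(*)=3, ROUND(AVG(grade), 2)=75.33
  CS101: ids {3, 11} → MAX(grade)=99, COUNT(*)=2, ROUND(AVG(grade), 2)=94.5
  EN101: ids {1, 8, 9, 10} → MAX(grade)=95, COUNT(*)=4, ROUND(AVG(grade), 2)=74.75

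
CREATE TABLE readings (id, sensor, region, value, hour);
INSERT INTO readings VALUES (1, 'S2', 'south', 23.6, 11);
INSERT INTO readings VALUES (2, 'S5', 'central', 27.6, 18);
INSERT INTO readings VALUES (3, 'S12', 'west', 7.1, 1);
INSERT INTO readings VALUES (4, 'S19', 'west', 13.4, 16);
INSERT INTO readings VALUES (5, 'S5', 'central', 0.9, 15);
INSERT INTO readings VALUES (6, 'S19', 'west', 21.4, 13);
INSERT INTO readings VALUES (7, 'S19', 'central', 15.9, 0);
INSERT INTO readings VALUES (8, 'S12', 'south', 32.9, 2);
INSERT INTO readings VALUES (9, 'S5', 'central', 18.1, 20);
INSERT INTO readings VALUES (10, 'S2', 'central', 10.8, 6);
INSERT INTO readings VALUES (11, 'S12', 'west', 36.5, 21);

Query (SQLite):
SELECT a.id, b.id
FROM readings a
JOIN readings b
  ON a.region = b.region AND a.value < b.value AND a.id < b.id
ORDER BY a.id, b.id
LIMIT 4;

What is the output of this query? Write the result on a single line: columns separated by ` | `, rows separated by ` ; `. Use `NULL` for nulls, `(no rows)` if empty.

Pairs (a,b) with same region, a.value < b.value, a.id < b.id.
region groups: central:{2,5,7,9,10} south:{1,8} west:{3,4,6,11}
Ordered by (a.id, b.id); first 4.

1 | 8 ; 3 | 4 ; 3 | 6 ; 3 | 11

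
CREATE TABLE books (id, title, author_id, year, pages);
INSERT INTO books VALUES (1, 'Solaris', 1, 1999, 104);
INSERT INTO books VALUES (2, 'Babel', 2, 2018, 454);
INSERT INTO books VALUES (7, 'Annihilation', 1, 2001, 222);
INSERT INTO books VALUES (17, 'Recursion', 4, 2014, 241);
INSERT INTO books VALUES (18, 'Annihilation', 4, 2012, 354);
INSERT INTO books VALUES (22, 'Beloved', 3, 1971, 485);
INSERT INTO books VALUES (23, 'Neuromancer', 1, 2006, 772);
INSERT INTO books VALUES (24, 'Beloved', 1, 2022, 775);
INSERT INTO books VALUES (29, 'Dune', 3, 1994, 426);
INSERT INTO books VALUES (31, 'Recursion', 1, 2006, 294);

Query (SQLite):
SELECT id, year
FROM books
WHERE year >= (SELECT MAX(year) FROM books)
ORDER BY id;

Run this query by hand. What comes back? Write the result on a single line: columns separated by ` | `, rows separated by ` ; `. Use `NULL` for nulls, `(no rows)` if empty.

Scalar subquery: MAX(year) over all books rows = 2022.
Keep rows where year >= that value.

24 | 2022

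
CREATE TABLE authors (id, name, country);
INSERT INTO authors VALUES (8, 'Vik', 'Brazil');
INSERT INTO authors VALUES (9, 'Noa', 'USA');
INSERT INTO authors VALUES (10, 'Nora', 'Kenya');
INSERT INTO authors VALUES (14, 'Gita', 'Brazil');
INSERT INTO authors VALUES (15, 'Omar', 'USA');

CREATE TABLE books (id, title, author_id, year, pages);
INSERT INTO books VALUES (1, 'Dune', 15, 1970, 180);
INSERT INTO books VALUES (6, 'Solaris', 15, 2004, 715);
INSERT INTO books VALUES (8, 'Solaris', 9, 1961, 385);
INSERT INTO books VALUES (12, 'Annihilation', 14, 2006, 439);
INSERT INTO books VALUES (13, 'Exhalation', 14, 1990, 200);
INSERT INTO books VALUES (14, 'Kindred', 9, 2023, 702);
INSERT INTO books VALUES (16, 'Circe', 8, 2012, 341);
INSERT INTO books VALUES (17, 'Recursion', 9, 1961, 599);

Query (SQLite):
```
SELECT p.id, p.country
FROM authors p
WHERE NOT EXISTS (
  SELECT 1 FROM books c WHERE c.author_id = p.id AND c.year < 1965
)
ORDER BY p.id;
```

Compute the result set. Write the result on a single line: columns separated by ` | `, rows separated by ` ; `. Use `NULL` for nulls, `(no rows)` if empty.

8 | Brazil ; 10 | Kenya ; 14 | Brazil ; 15 | USA

For each authors row, check whether any books with matching author_id has year < 1965.
Keep rows where that is false.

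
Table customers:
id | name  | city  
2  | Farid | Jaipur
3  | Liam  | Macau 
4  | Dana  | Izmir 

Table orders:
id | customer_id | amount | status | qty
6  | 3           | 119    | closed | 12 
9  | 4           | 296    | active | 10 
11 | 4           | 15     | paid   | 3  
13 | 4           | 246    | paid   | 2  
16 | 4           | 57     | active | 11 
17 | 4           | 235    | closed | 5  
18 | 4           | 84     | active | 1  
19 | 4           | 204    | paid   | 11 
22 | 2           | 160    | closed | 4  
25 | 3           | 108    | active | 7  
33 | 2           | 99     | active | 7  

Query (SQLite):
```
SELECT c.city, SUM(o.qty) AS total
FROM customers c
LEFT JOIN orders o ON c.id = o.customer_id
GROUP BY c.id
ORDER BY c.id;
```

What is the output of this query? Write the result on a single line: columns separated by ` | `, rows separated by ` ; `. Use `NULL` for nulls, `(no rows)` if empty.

Jaipur | 11 ; Macau | 19 ; Izmir | 43

LEFT JOIN keeps every customers row; unmatched ones get NULL for orders columns.
Group by customers.id and compute SUM(o.qty). SUM over an all-NULL group is NULL.
  2: ids {22, 33} → SUM(o.qty)=11
  3: ids {6, 25} → SUM(o.qty)=19
  4: ids {9, 11, 13, 16, 17, 18, 19} → SUM(o.qty)=43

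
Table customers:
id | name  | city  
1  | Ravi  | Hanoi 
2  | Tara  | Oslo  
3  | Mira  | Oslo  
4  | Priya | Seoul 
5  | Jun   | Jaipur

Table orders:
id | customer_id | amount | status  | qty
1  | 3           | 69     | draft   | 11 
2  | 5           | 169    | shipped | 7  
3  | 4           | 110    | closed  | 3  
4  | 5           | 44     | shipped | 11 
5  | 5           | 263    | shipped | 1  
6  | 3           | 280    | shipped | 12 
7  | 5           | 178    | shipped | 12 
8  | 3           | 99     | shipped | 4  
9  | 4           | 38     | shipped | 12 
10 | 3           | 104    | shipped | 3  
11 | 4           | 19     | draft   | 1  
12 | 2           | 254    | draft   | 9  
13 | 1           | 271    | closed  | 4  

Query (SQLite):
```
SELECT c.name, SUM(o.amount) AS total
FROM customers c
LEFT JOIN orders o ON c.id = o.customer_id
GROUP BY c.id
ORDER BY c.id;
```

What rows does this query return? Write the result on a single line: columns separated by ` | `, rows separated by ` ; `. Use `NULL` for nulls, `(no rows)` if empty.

LEFT JOIN keeps every customers row; unmatched ones get NULL for orders columns.
Group by customers.id and compute SUM(o.amount). SUM over an all-NULL group is NULL.
  1: ids {13} → SUM(o.amount)=271
  2: ids {12} → SUM(o.amount)=254
  3: ids {1, 6, 8, 10} → SUM(o.amount)=552
  4: ids {3, 9, 11} → SUM(o.amount)=167
  5: ids {2, 4, 5, 7} → SUM(o.amount)=654

Ravi | 271 ; Tara | 254 ; Mira | 552 ; Priya | 167 ; Jun | 654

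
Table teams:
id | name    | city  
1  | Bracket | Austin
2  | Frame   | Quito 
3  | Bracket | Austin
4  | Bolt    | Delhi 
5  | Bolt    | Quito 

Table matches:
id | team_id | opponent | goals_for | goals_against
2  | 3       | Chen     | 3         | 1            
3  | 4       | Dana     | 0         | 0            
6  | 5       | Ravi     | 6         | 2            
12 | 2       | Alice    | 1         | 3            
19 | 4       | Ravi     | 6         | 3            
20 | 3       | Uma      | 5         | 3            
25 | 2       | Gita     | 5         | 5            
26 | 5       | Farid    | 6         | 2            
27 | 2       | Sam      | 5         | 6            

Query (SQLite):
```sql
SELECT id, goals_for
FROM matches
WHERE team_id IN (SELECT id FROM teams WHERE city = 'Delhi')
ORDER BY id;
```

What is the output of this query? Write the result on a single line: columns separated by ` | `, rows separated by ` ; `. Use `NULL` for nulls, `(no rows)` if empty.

3 | 0 ; 19 | 6

Inner query: teams.id where city = 'Delhi'.
Outer: keep matches rows whose team_id is in that set.
Inner query → {4}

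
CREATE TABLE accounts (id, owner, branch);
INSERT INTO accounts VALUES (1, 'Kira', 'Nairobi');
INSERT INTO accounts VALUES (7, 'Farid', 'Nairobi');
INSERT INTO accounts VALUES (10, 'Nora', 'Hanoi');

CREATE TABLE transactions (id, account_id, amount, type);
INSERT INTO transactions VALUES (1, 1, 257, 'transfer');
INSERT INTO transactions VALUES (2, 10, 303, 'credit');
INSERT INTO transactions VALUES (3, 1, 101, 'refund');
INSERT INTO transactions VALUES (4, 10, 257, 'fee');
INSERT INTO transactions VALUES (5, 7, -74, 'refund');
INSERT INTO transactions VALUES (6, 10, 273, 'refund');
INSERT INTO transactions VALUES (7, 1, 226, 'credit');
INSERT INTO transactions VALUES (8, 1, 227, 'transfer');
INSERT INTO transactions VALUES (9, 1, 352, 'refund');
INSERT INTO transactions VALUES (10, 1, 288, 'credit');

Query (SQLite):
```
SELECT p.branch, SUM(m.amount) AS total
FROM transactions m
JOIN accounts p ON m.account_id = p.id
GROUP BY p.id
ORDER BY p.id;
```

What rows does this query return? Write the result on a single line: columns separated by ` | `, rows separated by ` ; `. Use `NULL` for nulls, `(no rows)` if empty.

Join each transactions row to its accounts via account_id.
Group joined rows by accounts.id; compute SUM(m.amount) per group.
  1: ids {1, 3, 7, 8, 9, 10} → SUM(m.amount)=1451
  7: ids {5} → SUM(m.amount)=-74
  10: ids {2, 4, 6} → SUM(m.amount)=833

Nairobi | 1451 ; Nairobi | -74 ; Hanoi | 833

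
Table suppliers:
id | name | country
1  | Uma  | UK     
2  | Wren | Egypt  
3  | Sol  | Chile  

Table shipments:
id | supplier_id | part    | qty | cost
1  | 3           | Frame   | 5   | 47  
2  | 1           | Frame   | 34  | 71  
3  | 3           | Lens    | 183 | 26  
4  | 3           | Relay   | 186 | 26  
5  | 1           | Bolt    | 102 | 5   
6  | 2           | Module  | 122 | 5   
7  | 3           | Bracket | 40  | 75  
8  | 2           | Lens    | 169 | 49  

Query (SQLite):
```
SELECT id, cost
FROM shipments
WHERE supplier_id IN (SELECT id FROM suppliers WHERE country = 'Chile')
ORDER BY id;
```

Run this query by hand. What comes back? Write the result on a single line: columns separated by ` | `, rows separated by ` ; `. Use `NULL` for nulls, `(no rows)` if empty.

1 | 47 ; 3 | 26 ; 4 | 26 ; 7 | 75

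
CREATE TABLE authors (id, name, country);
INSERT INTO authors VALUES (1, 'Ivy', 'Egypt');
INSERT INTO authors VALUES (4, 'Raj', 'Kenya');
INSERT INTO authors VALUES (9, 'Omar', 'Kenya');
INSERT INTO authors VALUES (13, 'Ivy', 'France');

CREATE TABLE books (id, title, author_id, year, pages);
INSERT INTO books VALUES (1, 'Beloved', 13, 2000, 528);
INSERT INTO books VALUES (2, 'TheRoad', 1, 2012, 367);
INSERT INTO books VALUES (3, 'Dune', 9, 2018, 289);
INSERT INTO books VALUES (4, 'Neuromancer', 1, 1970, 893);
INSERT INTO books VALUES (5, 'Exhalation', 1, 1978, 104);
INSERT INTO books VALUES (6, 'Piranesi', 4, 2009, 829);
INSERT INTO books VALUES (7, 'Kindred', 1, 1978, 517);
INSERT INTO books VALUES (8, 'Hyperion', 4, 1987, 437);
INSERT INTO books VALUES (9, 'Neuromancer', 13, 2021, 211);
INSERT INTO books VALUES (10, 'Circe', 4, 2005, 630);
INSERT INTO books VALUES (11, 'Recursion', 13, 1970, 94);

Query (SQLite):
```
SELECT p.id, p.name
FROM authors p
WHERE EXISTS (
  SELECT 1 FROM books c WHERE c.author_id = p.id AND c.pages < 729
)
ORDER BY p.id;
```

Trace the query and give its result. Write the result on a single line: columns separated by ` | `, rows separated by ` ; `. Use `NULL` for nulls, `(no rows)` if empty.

For each authors row, check whether any books with matching author_id has pages < 729.
Keep rows where that is true.

1 | Ivy ; 4 | Raj ; 9 | Omar ; 13 | Ivy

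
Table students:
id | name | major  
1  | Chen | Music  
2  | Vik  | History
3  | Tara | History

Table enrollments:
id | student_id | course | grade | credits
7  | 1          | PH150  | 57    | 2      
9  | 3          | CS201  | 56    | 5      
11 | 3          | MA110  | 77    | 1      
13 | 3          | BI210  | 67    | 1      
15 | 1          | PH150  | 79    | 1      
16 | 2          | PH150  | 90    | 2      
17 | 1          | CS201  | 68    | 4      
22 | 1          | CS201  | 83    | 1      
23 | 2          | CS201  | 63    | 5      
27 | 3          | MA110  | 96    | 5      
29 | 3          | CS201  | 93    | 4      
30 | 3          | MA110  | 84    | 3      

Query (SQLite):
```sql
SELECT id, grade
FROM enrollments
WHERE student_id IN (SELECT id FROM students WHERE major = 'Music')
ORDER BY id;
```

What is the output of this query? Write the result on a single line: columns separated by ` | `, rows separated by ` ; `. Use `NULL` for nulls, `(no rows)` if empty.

7 | 57 ; 15 | 79 ; 17 | 68 ; 22 | 83

Inner query: students.id where major = 'Music'.
Outer: keep enrollments rows whose student_id is in that set.
Inner query → {1}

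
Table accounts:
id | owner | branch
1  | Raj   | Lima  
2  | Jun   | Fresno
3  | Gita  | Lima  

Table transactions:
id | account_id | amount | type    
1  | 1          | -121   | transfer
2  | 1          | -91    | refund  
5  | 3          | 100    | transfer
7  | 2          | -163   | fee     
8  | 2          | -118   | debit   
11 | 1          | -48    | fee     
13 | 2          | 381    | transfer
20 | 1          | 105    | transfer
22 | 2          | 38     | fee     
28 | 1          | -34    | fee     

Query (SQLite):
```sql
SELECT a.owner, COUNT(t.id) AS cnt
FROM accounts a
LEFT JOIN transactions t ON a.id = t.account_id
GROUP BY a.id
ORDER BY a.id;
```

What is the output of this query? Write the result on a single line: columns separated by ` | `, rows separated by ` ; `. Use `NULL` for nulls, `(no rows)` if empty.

Raj | 5 ; Jun | 4 ; Gita | 1

LEFT JOIN keeps every accounts row; unmatched ones get NULL for transactions columns.
Group by accounts.id and compute COUNT(t.id). COUNT(col) of an all-NULL group is 0.
  1: ids {1, 2, 11, 20, 28} → COUNT(t.id)=5
  2: ids {7, 8, 13, 22} → COUNT(t.id)=4
  3: ids {5} → COUNT(t.id)=1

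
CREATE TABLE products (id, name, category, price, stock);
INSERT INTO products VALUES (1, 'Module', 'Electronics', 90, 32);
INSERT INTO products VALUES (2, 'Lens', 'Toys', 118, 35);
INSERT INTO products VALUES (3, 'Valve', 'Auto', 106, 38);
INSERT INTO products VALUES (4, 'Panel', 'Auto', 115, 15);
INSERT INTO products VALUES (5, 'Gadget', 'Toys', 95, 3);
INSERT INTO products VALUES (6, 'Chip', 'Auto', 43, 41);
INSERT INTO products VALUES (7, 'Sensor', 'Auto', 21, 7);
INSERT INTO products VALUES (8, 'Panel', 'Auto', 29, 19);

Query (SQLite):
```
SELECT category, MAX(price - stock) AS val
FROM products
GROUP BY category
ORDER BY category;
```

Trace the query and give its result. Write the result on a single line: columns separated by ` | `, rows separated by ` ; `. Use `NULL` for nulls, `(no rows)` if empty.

Auto | 100 ; Electronics | 58 ; Toys | 92

For each row compute price - stock.
Group by category; take MAX of the expression per group.
  Auto: ids {3, 4, 6, 7, 8} → MAX(price - stock)=100
  Electronics: ids {1} → MAX(price - stock)=58
  Toys: ids {2, 5} → MAX(price - stock)=92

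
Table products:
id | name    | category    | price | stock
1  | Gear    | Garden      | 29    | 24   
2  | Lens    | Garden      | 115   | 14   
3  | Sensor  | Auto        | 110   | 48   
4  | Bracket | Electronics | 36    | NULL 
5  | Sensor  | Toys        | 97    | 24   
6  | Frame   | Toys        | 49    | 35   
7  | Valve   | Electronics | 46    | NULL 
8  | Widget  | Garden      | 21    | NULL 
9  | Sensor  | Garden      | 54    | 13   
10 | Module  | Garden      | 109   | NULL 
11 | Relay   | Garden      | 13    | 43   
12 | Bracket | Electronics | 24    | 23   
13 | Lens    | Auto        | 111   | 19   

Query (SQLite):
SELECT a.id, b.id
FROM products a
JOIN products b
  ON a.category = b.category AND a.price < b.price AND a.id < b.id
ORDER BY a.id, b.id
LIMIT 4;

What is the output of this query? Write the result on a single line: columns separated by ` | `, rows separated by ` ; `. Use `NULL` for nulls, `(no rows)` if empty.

Pairs (a,b) with same category, a.price < b.price, a.id < b.id.
category groups: Auto:{3,13} Electronics:{4,7,12} Garden:{1,2,8,9,10,11} Toys:{5,6}
Ordered by (a.id, b.id); first 4.

1 | 2 ; 1 | 9 ; 1 | 10 ; 3 | 13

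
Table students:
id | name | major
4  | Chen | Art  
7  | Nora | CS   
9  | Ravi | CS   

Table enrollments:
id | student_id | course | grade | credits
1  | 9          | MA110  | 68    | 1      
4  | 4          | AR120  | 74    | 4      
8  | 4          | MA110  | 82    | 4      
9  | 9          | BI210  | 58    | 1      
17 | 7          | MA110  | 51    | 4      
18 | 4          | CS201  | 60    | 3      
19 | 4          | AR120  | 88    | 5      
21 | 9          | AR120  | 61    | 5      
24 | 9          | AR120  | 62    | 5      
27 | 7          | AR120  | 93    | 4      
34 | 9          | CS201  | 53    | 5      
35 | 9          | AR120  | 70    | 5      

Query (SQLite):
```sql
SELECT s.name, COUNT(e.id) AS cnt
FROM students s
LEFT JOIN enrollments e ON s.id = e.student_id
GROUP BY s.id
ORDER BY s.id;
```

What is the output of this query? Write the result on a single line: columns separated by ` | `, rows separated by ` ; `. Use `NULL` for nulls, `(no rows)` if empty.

LEFT JOIN keeps every students row; unmatched ones get NULL for enrollments columns.
Group by students.id and compute COUNT(e.id). COUNT(col) of an all-NULL group is 0.
  4: ids {4, 8, 18, 19} → COUNT(e.id)=4
  7: ids {17, 27} → COUNT(e.id)=2
  9: ids {1, 9, 21, 24, 34, 35} → COUNT(e.id)=6

Chen | 4 ; Nora | 2 ; Ravi | 6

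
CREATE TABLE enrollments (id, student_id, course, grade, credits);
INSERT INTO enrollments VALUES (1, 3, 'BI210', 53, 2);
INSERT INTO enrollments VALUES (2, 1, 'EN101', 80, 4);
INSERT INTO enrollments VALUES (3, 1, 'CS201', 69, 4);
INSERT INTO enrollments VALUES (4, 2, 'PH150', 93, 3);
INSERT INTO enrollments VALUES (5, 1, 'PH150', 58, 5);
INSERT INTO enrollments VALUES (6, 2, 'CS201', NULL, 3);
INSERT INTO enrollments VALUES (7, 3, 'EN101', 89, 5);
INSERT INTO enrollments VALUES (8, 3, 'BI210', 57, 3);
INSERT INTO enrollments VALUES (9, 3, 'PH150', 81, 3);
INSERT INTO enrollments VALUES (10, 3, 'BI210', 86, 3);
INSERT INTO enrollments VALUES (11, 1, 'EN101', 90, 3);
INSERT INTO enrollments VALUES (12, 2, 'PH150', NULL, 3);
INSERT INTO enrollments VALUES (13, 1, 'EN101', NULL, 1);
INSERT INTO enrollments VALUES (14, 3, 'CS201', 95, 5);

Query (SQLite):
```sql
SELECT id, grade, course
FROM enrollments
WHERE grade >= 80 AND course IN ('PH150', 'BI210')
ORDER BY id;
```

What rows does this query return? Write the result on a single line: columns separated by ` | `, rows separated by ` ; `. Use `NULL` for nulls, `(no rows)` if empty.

4 | 93 | PH150 ; 9 | 81 | PH150 ; 10 | 86 | BI210

grade >= 80: ids {2, 4, 7, 9, 10, 11, 14}
course IN ('PH150', 'BI210'): ids {1, 4, 5, 8, 9, 10, 12}
Combine with AND.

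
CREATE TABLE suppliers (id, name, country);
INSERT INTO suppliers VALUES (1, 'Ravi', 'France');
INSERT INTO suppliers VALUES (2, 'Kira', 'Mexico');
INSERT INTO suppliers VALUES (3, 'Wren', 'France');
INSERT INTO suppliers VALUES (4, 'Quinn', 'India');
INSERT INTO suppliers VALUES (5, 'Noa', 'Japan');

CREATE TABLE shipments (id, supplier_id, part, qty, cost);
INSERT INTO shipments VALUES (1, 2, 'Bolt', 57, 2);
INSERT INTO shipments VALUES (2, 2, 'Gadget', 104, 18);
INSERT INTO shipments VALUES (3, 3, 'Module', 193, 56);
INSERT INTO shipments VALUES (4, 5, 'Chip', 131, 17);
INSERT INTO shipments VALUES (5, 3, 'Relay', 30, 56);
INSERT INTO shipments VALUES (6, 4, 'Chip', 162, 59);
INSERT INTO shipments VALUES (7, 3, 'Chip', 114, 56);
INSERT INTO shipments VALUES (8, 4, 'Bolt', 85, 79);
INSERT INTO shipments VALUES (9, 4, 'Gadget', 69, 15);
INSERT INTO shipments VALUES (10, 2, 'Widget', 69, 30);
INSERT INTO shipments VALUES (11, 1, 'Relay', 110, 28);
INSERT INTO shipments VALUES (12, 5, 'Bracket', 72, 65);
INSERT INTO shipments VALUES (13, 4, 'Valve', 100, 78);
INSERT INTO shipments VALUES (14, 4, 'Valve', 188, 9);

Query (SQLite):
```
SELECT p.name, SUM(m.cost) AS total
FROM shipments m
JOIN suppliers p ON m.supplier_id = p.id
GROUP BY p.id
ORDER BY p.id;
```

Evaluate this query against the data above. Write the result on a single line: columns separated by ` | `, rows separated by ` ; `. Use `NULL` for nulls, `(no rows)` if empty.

Join each shipments row to its suppliers via supplier_id.
Group joined rows by suppliers.id; compute SUM(m.cost) per group.
  1: ids {11} → SUM(m.cost)=28
  2: ids {1, 2, 10} → SUM(m.cost)=50
  3: ids {3, 5, 7} → SUM(m.cost)=168
  4: ids {6, 8, 9, 13, 14} → SUM(m.cost)=240
  5: ids {4, 12} → SUM(m.cost)=82

Ravi | 28 ; Kira | 50 ; Wren | 168 ; Quinn | 240 ; Noa | 82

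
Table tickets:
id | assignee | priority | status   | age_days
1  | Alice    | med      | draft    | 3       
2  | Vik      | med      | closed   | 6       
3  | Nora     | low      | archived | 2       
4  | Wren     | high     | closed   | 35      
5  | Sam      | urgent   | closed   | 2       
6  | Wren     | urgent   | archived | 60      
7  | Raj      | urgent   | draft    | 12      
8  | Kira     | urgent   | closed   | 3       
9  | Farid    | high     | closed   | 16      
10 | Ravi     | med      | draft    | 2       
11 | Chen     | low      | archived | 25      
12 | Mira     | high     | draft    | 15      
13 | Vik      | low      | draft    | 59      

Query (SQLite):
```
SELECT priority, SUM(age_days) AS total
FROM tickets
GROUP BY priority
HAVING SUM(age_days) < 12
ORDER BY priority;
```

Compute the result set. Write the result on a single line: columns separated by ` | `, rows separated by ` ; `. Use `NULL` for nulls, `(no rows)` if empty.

Partition tickets by priority; compute SUM(age_days) within each group.
HAVING: keep groups where SUM(age_days) < 12.
  high: ids {4, 9, 12} → SUM(age_days)=66
  low: ids {3, 11, 13} → SUM(age_days)=86
  med: ids {1, 2, 10} → SUM(age_days)=11
  urgent: ids {5, 6, 7, 8} → SUM(age_days)=77

med | 11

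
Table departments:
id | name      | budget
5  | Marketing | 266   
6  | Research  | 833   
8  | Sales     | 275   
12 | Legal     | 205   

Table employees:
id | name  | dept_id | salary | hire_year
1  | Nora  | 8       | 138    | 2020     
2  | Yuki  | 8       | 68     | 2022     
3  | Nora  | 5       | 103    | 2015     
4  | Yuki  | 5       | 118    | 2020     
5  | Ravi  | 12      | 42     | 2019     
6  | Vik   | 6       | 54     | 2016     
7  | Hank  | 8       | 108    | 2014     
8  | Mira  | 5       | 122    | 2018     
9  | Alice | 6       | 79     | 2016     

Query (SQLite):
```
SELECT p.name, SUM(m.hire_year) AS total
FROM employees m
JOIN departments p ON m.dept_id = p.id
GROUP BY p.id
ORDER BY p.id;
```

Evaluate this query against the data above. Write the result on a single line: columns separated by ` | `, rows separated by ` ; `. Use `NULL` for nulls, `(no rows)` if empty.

Join each employees row to its departments via dept_id.
Group joined rows by departments.id; compute SUM(m.hire_year) per group.
  5: ids {3, 4, 8} → SUM(m.hire_year)=6053
  6: ids {6, 9} → SUM(m.hire_year)=4032
  8: ids {1, 2, 7} → SUM(m.hire_year)=6056
  12: ids {5} → SUM(m.hire_year)=2019

Marketing | 6053 ; Research | 4032 ; Sales | 6056 ; Legal | 2019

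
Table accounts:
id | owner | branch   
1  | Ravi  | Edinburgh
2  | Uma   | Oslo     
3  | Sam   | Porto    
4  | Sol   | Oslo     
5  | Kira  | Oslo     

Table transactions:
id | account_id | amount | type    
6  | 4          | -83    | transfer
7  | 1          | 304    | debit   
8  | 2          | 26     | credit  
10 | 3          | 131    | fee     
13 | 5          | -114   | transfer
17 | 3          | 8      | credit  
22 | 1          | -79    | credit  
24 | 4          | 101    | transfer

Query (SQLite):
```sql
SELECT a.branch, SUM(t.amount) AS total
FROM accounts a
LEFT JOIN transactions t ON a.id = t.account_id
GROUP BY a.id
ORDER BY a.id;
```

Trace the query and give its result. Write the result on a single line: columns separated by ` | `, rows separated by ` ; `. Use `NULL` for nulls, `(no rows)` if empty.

Edinburgh | 225 ; Oslo | 26 ; Porto | 139 ; Oslo | 18 ; Oslo | -114

LEFT JOIN keeps every accounts row; unmatched ones get NULL for transactions columns.
Group by accounts.id and compute SUM(t.amount). SUM over an all-NULL group is NULL.
  1: ids {7, 22} → SUM(t.amount)=225
  2: ids {8} → SUM(t.amount)=26
  3: ids {10, 17} → SUM(t.amount)=139
  4: ids {6, 24} → SUM(t.amount)=18
  5: ids {13} → SUM(t.amount)=-114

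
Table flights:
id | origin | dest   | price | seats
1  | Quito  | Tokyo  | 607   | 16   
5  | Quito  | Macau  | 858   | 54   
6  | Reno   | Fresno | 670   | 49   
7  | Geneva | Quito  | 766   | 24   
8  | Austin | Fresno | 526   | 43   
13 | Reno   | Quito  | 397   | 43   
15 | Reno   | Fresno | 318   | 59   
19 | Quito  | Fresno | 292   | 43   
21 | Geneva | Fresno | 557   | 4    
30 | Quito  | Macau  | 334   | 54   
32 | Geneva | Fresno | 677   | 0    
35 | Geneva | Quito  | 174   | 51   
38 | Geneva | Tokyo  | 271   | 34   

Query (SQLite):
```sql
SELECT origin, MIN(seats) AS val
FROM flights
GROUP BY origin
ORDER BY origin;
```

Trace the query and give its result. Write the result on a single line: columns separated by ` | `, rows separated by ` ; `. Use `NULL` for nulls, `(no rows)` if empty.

Austin | 43 ; Geneva | 0 ; Quito | 16 ; Reno | 43

Partition flights by origin; compute MIN(seats) within each group.
  Austin: ids {8} → MIN(seats)=43
  Geneva: ids {7, 21, 32, 35, 38} → MIN(seats)=0
  Quito: ids {1, 5, 19, 30} → MIN(seats)=16
  Reno: ids {6, 13, 15} → MIN(seats)=43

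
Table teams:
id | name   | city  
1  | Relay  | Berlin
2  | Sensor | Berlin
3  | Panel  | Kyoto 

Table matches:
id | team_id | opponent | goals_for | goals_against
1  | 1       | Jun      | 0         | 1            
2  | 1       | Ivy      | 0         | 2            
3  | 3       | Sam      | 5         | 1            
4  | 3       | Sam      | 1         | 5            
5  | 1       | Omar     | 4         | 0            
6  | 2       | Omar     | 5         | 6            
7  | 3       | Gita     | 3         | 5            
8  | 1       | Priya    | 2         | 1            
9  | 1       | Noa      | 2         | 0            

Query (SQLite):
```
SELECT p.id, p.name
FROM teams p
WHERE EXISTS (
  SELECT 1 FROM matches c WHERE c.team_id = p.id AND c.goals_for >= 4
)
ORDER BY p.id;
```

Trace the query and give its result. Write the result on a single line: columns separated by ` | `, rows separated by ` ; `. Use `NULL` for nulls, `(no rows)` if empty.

For each teams row, check whether any matches with matching team_id has goals_for >= 4.
Keep rows where that is true.

1 | Relay ; 2 | Sensor ; 3 | Panel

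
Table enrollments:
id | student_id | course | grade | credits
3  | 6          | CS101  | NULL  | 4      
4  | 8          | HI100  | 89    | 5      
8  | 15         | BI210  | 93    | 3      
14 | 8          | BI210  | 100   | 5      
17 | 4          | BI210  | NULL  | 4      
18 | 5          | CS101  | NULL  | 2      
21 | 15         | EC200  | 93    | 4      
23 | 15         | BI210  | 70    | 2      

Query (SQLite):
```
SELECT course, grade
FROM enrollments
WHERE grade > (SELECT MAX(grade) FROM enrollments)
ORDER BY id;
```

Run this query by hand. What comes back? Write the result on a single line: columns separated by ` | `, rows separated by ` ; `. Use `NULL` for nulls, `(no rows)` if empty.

(no rows)

Scalar subquery: MAX(grade) over all enrollments rows = 100.
Keep rows where grade > that value.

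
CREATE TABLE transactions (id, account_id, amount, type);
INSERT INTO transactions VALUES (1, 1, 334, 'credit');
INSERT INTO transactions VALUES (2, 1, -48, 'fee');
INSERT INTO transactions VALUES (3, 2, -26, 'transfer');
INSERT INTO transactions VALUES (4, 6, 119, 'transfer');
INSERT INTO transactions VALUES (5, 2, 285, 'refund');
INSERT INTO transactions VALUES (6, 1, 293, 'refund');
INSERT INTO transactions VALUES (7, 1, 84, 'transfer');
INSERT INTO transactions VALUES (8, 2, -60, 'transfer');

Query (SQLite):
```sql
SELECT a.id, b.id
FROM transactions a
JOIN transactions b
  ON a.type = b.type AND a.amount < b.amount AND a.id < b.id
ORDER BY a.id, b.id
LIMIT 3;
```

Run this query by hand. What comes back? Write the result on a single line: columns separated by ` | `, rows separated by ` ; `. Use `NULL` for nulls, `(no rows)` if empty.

3 | 4 ; 3 | 7 ; 5 | 6

Pairs (a,b) with same type, a.amount < b.amount, a.id < b.id.
type groups: credit:{1} fee:{2} refund:{5,6} transfer:{3,4,7,8}
Ordered by (a.id, b.id); first 3.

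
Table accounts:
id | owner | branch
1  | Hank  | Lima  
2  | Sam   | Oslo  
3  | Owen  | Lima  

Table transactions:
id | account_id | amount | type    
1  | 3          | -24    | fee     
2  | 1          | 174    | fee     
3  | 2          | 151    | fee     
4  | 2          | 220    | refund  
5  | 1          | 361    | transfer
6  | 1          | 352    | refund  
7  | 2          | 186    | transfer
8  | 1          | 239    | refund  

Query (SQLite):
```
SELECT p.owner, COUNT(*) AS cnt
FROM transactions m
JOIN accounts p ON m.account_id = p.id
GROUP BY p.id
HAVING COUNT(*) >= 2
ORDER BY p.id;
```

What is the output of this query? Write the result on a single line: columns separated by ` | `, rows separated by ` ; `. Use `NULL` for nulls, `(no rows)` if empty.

Hank | 4 ; Sam | 3

Join each transactions row to its accounts via account_id.
Group joined rows by accounts.id; compute COUNT(*) per group.
HAVING: keep groups with count ≥ 2.
  1: ids {2, 5, 6, 8} → COUNT(*)=4
  2: ids {3, 4, 7} → COUNT(*)=3
  3: ids {1} → COUNT(*)=1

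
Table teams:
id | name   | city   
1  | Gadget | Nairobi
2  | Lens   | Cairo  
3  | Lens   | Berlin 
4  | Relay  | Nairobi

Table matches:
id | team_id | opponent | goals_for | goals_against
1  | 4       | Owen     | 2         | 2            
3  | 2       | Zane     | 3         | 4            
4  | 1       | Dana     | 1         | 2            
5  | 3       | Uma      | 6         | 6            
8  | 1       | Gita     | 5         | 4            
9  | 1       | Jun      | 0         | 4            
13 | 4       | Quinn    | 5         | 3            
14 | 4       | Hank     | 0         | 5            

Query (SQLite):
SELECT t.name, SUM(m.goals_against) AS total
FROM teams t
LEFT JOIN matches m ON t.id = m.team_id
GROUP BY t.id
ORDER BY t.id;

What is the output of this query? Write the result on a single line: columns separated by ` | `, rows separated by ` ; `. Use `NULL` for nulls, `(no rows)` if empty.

Gadget | 10 ; Lens | 4 ; Lens | 6 ; Relay | 10

LEFT JOIN keeps every teams row; unmatched ones get NULL for matches columns.
Group by teams.id and compute SUM(m.goals_against). SUM over an all-NULL group is NULL.
  1: ids {4, 8, 9} → SUM(m.goals_against)=10
  2: ids {3} → SUM(m.goals_against)=4
  3: ids {5} → SUM(m.goals_against)=6
  4: ids {1, 13, 14} → SUM(m.goals_against)=10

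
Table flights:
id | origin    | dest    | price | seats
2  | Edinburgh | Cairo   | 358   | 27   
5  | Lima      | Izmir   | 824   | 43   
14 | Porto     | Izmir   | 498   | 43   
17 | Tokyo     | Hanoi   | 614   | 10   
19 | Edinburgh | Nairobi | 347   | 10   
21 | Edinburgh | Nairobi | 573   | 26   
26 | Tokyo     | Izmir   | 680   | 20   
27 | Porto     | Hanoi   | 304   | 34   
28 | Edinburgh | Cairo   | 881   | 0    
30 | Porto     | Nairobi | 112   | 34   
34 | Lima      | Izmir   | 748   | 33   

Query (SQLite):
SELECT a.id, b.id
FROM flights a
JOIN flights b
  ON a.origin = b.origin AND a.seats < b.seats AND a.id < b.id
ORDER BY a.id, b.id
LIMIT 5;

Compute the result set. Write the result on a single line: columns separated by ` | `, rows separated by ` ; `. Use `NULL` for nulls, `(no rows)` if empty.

17 | 26 ; 19 | 21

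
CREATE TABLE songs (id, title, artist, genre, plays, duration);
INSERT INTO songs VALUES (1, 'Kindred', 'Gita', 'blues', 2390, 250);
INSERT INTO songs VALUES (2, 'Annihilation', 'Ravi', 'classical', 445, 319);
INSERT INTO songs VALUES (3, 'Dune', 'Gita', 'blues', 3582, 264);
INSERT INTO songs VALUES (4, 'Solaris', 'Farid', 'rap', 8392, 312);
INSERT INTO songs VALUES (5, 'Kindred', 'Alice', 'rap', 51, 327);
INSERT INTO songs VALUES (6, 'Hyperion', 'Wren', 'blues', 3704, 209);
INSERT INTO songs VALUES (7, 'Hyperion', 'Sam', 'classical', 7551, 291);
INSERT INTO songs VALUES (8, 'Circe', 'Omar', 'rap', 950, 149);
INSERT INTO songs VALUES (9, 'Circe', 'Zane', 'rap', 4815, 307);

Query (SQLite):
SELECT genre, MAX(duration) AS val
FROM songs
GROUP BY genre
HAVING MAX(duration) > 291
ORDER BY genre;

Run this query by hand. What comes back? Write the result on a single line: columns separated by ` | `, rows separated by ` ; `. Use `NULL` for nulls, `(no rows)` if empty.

Partition songs by genre; compute MAX(duration) within each group.
HAVING: keep groups where MAX(duration) > 291.
  blues: ids {1, 3, 6} → MAX(duration)=264
  classical: ids {2, 7} → MAX(duration)=319
  rap: ids {4, 5, 8, 9} → MAX(duration)=327

classical | 319 ; rap | 327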